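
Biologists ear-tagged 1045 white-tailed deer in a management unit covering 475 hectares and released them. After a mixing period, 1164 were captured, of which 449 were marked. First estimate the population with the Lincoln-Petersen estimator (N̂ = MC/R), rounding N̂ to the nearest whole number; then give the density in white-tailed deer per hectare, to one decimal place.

density ≈ 5.7 white-tailed deer per hectare

N̂ = 1045·1164/449 = 1216380/449 ≈ 2709.1 → 2709
Density = N̂ / area = 2709 / 475 ≈ 5.70 → 5.7 per hectare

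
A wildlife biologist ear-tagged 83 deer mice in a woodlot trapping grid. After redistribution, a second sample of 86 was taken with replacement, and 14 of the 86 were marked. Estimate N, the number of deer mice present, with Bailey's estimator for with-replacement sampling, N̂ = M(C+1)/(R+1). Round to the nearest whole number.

N̂ = 83·(86+1)/(14+1) = 83·87/15 = 7221/15 ≈ 481.4 → 481

N ≈ 481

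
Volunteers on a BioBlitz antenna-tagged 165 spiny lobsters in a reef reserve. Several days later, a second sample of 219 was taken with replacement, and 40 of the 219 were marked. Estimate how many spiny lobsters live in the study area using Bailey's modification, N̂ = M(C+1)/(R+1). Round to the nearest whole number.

N ≈ 885

N̂ = 165·(219+1)/(40+1) = 165·220/41 = 36300/41 ≈ 885.4 → 885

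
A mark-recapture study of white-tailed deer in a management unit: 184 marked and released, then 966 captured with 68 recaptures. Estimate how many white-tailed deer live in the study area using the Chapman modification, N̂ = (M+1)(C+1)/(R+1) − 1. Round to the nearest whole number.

N ≈ 2592

N̂ = (184+1)(966+1)/(68+1) − 1 = 185·967/69 − 1
= 178895/69 − 1 ≈ 2592.7 − 1 ≈ 2591.7 → 2592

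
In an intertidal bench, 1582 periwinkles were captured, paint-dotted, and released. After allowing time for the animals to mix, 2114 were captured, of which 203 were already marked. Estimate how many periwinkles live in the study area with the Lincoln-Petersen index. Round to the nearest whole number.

N ≈ 16,475

N = (1582 × 2114) / 203 = 3344348 / 203 ≈ 16474.6 → 16475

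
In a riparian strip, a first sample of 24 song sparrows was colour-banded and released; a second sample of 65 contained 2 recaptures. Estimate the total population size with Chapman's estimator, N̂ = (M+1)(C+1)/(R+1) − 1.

N̂ = (24+1)(65+1)/(2+1) − 1 = 25·66/3 − 1
= 1650/3 − 1 = 550 − 1 = 549

N = 549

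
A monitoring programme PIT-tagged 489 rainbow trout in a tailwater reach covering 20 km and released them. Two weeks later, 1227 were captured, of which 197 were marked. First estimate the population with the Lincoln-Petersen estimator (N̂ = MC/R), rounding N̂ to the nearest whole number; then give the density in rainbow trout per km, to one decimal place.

N̂ = 489·1227/197 = 600003/197 ≈ 3045.7 → 3046
Density = N̂ / area = 3046 / 20 ≈ 152.30 → 152.3 per km

density ≈ 152.3 rainbow trout per km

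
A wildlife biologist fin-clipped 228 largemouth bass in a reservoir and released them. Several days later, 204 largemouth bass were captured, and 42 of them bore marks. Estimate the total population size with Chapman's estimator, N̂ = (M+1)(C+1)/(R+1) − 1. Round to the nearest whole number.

N̂ = (228+1)(204+1)/(42+1) − 1 = 229·205/43 − 1
= 46945/43 − 1 ≈ 1091.7 − 1 ≈ 1090.7 → 1091

N ≈ 1091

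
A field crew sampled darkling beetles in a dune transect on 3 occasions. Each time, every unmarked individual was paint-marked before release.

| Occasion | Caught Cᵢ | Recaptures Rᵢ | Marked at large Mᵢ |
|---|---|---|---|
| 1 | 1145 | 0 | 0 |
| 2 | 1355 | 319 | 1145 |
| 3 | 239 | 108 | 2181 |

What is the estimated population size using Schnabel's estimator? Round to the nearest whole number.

Σ MᵢCᵢ = 0·1145 + 1145·1355 + 2181·239 = 0 + 1551475 + 521259 = 2072734
Σ Rᵢ = 0 + 319 + 108 = 427
N̂ = 2072734 / 427 ≈ 4854.2 → 4854

N ≈ 4854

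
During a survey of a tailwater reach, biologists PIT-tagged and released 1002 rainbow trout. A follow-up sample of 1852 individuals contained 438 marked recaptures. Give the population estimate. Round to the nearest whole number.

Lincoln-Petersen assumes M/N = R/C, so N = M·C / R.
N = (1002 × 1852) / 438 = 1855704 / 438 ≈ 4236.8 → 4237

N ≈ 4237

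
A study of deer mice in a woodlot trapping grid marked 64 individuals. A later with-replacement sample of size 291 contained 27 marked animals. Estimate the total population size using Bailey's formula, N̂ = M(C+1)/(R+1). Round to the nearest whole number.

N ≈ 667

N̂ = 64·(291+1)/(27+1) = 64·292/28 = 18688/28 ≈ 667.4 → 667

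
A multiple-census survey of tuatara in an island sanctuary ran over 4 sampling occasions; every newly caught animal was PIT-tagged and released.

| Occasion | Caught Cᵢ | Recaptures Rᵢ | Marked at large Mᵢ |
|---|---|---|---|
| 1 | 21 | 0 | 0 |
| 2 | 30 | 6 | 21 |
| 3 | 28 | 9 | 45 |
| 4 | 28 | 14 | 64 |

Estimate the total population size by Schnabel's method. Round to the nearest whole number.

Σ MᵢCᵢ = 0·21 + 21·30 + 45·28 + 64·28 = 0 + 630 + 1260 + 1792 = 3682
Σ Rᵢ = 0 + 6 + 9 + 14 = 29
N̂ = 3682 / 29 ≈ 127.0 → 127

N ≈ 127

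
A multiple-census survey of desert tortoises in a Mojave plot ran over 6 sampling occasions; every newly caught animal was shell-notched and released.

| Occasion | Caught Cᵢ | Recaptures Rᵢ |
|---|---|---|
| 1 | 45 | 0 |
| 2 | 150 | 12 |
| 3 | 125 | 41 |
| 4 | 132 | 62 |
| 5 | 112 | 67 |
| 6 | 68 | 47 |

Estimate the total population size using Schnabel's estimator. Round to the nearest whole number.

N ≈ 562

Marked at large before each occasion: Mᵢ = Σⱼ<ᵢ (Cⱼ − Rⱼ) → M1=0, M2=45, M3=183, M4=267, M5=337, M6=382
Σ MᵢCᵢ = 0·45 + 45·150 + 183·125 + 267·132 + 337·112 + 382·68 = 0 + 6750 + 22875 + 35244 + 37744 + 25976 = 128589
Σ Rᵢ = 0 + 12 + 41 + 62 + 67 + 47 = 229
N̂ = 128589 / 229 ≈ 561.5 → 562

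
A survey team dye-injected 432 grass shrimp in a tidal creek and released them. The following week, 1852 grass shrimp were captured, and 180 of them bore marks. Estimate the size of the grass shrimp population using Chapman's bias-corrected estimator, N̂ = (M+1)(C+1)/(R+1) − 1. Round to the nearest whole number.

N̂ = (432+1)(1852+1)/(180+1) − 1 = 433·1853/181 − 1
= 802349/181 − 1 ≈ 4432.9 − 1 ≈ 4431.9 → 4432

N ≈ 4432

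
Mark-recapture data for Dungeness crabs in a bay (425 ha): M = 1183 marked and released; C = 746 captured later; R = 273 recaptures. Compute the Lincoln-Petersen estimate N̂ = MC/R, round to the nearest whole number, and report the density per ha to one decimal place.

density ≈ 7.6 Dungeness crabs per ha

N̂ = 1183·746/273 = 882518/273 ≈ 3232.7 → 3233
Density = N̂ / area = 3233 / 425 ≈ 7.61 → 7.6 per ha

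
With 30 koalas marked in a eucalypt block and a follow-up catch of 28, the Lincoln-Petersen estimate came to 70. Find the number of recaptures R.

From N = M·C/R: R = M·C / N = 30·28 / 70 = 840 / 70 = 12.

R = 12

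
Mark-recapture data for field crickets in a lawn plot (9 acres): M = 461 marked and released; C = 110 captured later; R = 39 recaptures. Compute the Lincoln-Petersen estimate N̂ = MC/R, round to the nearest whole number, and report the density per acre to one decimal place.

density ≈ 144.4 field crickets per acre

N̂ = 461·110/39 = 50710/39 ≈ 1300.3 → 1300
Density = N̂ / area = 1300 / 9 ≈ 144.44 → 144.4 per acre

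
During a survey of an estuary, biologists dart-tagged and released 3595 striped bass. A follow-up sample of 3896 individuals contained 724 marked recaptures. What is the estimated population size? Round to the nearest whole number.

N ≈ 19,345

N = (3595 × 3896) / 724 = 14006120 / 724 ≈ 19345.47 → 19345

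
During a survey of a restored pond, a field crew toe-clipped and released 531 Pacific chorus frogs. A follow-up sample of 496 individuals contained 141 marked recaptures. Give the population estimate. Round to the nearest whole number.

N ≈ 1868

If marked individuals mix randomly, R/C ≈ M/N, giving N ≈ M·C/R.
N = (531 × 496) / 141 = 263376 / 141 ≈ 1867.9 → 1868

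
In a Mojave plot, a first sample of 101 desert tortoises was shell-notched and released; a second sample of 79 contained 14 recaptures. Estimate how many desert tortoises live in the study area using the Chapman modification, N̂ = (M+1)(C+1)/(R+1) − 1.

N = 543

N̂ = (101+1)(79+1)/(14+1) − 1 = 102·80/15 − 1
= 8160/15 − 1 = 544 − 1 = 543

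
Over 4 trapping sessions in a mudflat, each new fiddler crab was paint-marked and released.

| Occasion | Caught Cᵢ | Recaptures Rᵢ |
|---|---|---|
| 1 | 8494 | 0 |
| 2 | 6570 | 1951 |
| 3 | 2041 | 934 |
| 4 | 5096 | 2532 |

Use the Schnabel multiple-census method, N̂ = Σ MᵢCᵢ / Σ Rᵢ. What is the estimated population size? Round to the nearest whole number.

N ≈ 28,620

Marked at large before each occasion: Mᵢ = Σⱼ<ᵢ (Cⱼ − Rⱼ) → M1=0, M2=8494, M3=13113, M4=14220
Σ MᵢCᵢ = 0·8494 + 8494·6570 + 13113·2041 + 14220·5096 = 0 + 55805580 + 26763633 + 72465120 = 155034333
Σ Rᵢ = 0 + 1951 + 934 + 2532 = 5417
N̂ = 155034333 / 5417 ≈ 28620.0 → 28620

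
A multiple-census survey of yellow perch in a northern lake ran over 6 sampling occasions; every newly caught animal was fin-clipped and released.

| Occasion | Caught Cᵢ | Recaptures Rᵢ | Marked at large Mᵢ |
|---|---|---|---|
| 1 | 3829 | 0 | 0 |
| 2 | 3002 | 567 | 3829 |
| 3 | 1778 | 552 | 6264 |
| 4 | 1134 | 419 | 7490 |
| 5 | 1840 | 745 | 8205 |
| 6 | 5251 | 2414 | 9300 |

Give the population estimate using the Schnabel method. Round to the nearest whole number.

Σ MᵢCᵢ = 0·3829 + 3829·3002 + 6264·1778 + 7490·1134 + 8205·1840 + 9300·5251 = 0 + 11494658 + 11137392 + 8493660 + 15097200 + 48834300 = 95057210
Σ Rᵢ = 0 + 567 + 552 + 419 + 745 + 2414 = 4697
N̂ = 95057210 / 4697 ≈ 20237.9 → 20238

N ≈ 20,238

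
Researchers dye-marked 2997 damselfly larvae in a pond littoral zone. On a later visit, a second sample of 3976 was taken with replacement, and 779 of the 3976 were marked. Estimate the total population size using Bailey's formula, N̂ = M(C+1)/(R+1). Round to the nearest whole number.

N ≈ 15,281

N̂ = 2997·(3976+1)/(779+1) = 2997·3977/780 = 11919069/780 ≈ 15280.9 → 15281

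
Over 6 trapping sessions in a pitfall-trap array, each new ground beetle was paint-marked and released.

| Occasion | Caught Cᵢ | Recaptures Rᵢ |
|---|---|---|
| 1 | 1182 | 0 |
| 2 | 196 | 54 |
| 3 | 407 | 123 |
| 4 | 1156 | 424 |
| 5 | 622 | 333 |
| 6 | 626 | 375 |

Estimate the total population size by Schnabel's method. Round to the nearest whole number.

Marked at large before each occasion: Mᵢ = Σⱼ<ᵢ (Cⱼ − Rⱼ) → M1=0, M2=1182, M3=1324, M4=1608, M5=2340, M6=2629
Σ MᵢCᵢ = 0·1182 + 1182·196 + 1324·407 + 1608·1156 + 2340·622 + 2629·626 = 0 + 231672 + 538868 + 1858848 + 1455480 + 1645754 = 5730622
Σ Rᵢ = 0 + 54 + 123 + 424 + 333 + 375 = 1309
N̂ = 5730622 / 1309 ≈ 4377.9 → 4378

N ≈ 4378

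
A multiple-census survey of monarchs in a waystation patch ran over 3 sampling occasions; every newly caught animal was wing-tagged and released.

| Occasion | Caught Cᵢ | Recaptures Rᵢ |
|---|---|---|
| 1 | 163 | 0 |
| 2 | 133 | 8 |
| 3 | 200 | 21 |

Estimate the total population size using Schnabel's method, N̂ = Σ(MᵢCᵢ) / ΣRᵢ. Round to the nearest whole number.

Marked at large before each occasion: Mᵢ = Σⱼ<ᵢ (Cⱼ − Rⱼ) → M1=0, M2=163, M3=288
Σ MᵢCᵢ = 0·163 + 163·133 + 288·200 = 0 + 21679 + 57600 = 79279
Σ Rᵢ = 0 + 8 + 21 = 29
N̂ = 79279 / 29 ≈ 2733.8 → 2734

N ≈ 2734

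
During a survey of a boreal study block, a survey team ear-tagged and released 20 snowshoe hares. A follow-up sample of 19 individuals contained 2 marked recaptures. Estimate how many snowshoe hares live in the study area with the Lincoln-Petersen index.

N = 190

N = (20 × 19) / 2 = 380 / 2 = 190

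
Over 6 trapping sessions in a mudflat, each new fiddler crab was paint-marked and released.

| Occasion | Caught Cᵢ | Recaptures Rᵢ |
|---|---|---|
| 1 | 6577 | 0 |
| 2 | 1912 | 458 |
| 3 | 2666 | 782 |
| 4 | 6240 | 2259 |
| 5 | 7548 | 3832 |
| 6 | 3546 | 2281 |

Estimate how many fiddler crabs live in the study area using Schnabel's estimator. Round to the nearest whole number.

N ≈ 27,382

Marked at large before each occasion: Mᵢ = Σⱼ<ᵢ (Cⱼ − Rⱼ) → M1=0, M2=6577, M3=8031, M4=9915, M5=13896, M6=17612
Σ MᵢCᵢ = 0·6577 + 6577·1912 + 8031·2666 + 9915·6240 + 13896·7548 + 17612·3546 = 0 + 12575224 + 21410646 + 61869600 + 104887008 + 62452152 = 263194630
Σ Rᵢ = 0 + 458 + 782 + 2259 + 3832 + 2281 = 9612
N̂ = 263194630 / 9612 ≈ 27381.9 → 27382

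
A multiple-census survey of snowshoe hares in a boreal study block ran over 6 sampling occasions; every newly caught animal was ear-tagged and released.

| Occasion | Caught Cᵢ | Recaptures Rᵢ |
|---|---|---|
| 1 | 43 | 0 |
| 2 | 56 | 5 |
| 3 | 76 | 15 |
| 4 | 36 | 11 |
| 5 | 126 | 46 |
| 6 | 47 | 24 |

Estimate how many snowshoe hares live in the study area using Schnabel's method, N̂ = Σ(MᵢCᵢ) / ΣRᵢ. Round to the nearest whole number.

Marked at large before each occasion: Mᵢ = Σⱼ<ᵢ (Cⱼ − Rⱼ) → M1=0, M2=43, M3=94, M4=155, M5=180, M6=260
Σ MᵢCᵢ = 0·43 + 43·56 + 94·76 + 155·36 + 180·126 + 260·47 = 0 + 2408 + 7144 + 5580 + 22680 + 12220 = 50032
Σ Rᵢ = 0 + 5 + 15 + 11 + 46 + 24 = 101
N̂ = 50032 / 101 ≈ 495.4 → 495

N ≈ 495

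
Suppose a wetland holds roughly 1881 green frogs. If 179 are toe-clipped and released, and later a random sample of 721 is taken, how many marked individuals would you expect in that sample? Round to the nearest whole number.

The marked fraction of the population is 179/1881, so in a sample of 721 expect C·(M/N) marked.
E[R] = 179 × 721 / 1881 = 129059 / 1881 ≈ 68.6 → 69

expected recaptures ≈ 69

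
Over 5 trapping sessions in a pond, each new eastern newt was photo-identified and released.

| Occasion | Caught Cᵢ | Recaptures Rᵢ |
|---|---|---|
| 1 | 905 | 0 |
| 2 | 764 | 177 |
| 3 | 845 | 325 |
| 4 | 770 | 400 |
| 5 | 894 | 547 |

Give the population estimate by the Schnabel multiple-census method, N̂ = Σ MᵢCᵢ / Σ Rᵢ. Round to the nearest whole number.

Marked at large before each occasion: Mᵢ = Σⱼ<ᵢ (Cⱼ − Rⱼ) → M1=0, M2=905, M3=1492, M4=2012, M5=2382
Σ MᵢCᵢ = 0·905 + 905·764 + 1492·845 + 2012·770 + 2382·894 = 0 + 691420 + 1260740 + 1549240 + 2129508 = 5630908
Σ Rᵢ = 0 + 177 + 325 + 400 + 547 = 1449
N̂ = 5630908 / 1449 ≈ 3886.1 → 3886

N ≈ 3886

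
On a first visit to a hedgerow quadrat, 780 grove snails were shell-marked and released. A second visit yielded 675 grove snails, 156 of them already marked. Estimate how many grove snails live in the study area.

N = 3375

If marked individuals mix randomly, R/C ≈ M/N, giving N ≈ M·C/R.
N = (780 × 675) / 156 = 526500 / 156 = 3375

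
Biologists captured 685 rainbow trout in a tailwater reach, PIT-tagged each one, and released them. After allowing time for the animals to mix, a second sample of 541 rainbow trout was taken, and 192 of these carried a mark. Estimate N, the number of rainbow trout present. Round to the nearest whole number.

N ≈ 1930

N = (685 × 541) / 192 = 370585 / 192 ≈ 1930.1 → 1930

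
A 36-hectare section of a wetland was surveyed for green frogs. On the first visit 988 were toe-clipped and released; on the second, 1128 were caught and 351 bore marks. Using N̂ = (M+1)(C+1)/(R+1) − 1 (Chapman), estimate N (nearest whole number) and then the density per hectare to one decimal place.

density ≈ 88.1 green frogs per hectare

N̂ = 989·1129/352 − 1 = 1116581/352 − 1 ≈ 3171.1 → 3171
Density = N̂ / area = 3171 / 36 ≈ 88.08 → 88.1 per hectare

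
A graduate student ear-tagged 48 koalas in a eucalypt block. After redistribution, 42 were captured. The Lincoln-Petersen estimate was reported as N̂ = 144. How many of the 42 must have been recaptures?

R = 14

From N = M·C/R: R = M·C / N = 48·42 / 144 = 2016 / 144 = 14.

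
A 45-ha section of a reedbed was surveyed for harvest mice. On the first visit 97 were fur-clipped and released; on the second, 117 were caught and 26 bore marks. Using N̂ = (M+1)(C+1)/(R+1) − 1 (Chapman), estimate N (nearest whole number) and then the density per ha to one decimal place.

N̂ = 98·118/27 − 1 = 11564/27 − 1 ≈ 427.3 → 427
Density = N̂ / area = 427 / 45 ≈ 9.49 → 9.5 per ha

density ≈ 9.5 harvest mice per ha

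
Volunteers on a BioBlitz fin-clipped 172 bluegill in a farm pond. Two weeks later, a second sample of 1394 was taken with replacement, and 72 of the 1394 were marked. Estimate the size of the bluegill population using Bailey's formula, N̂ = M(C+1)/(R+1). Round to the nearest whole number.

N̂ = 172·(1394+1)/(72+1) = 172·1395/73 = 239940/73 ≈ 3286.8 → 3287

N ≈ 3287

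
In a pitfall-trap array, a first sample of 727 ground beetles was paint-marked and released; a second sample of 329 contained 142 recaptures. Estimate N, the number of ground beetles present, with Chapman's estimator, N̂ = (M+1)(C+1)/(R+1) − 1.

N̂ = (727+1)(329+1)/(142+1) − 1 = 728·330/143 − 1
= 240240/143 − 1 = 1680 − 1 = 1679

N = 1679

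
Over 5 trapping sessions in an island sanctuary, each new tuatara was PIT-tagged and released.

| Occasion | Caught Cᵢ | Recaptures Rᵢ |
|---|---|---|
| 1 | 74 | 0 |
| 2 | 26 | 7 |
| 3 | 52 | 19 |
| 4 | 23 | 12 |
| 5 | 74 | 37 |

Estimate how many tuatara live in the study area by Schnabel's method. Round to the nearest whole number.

Marked at large before each occasion: Mᵢ = Σⱼ<ᵢ (Cⱼ − Rⱼ) → M1=0, M2=74, M3=93, M4=126, M5=137
Σ MᵢCᵢ = 0·74 + 74·26 + 93·52 + 126·23 + 137·74 = 0 + 1924 + 4836 + 2898 + 10138 = 19796
Σ Rᵢ = 0 + 7 + 19 + 12 + 37 = 75
N̂ = 19796 / 75 ≈ 263.9 → 264

N ≈ 264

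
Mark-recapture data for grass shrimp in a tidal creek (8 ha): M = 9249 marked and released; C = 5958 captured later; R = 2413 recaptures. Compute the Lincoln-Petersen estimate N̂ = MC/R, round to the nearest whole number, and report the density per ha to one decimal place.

N̂ = 9249·5958/2413 = 55105542/2413 ≈ 22836.9 → 22837
Density = N̂ / area = 22837 / 8 ≈ 2854.62 → 2854.6 per ha

density ≈ 2854.6 grass shrimp per ha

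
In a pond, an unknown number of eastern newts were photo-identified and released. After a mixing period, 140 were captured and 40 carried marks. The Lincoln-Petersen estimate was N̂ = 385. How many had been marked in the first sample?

M = 110

From N = M·C/R: M = N·R / C = 385·40 / 140 = 15400 / 140 = 110.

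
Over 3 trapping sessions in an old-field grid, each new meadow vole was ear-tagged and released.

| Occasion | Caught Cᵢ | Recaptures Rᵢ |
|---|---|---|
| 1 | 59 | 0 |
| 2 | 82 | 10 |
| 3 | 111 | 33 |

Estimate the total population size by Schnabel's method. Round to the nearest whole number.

Marked at large before each occasion: Mᵢ = Σⱼ<ᵢ (Cⱼ − Rⱼ) → M1=0, M2=59, M3=131
Σ MᵢCᵢ = 0·59 + 59·82 + 131·111 = 0 + 4838 + 14541 = 19379
Σ Rᵢ = 0 + 10 + 33 = 43
N̂ = 19379 / 43 ≈ 450.7 → 451

N ≈ 451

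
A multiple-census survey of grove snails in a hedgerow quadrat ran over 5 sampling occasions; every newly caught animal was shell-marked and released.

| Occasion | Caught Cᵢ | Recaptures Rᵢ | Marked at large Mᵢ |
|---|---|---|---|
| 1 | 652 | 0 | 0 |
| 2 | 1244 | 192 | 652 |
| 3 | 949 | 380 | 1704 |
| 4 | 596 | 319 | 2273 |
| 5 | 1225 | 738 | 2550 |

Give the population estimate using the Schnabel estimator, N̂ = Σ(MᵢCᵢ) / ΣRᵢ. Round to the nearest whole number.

Σ MᵢCᵢ = 0·652 + 652·1244 + 1704·949 + 2273·596 + 2550·1225 = 0 + 811088 + 1617096 + 1354708 + 3123750 = 6906642
Σ Rᵢ = 0 + 192 + 380 + 319 + 738 = 1629
N̂ = 6906642 / 1629 ≈ 4239.8 → 4240

N ≈ 4240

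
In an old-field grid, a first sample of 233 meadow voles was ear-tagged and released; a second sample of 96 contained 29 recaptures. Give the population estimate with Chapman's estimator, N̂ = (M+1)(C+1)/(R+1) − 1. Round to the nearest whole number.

N̂ = (233+1)(96+1)/(29+1) − 1 = 234·97/30 − 1
= 22698/30 − 1 ≈ 756.6 − 1 ≈ 755.6 → 756

N ≈ 756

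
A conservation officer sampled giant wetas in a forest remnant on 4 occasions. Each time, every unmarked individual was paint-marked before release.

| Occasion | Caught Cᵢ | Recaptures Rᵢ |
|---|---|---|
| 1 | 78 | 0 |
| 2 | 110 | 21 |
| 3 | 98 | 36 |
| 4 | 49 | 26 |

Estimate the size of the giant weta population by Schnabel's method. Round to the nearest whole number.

N ≈ 436

Marked at large before each occasion: Mᵢ = Σⱼ<ᵢ (Cⱼ − Rⱼ) → M1=0, M2=78, M3=167, M4=229
Σ MᵢCᵢ = 0·78 + 78·110 + 167·98 + 229·49 = 0 + 8580 + 16366 + 11221 = 36167
Σ Rᵢ = 0 + 21 + 36 + 26 = 83
N̂ = 36167 / 83 ≈ 435.7 → 436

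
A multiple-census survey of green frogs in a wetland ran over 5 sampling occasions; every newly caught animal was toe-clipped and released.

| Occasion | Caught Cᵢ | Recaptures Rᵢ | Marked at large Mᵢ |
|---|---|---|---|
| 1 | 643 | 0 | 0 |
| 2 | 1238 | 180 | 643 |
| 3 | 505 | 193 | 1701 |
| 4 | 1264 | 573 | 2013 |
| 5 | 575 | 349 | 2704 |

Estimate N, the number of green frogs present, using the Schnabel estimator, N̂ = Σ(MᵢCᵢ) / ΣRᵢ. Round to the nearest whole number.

Σ MᵢCᵢ = 0·643 + 643·1238 + 1701·505 + 2013·1264 + 2704·575 = 0 + 796034 + 859005 + 2544432 + 1554800 = 5754271
Σ Rᵢ = 0 + 180 + 193 + 573 + 349 = 1295
N̂ = 5754271 / 1295 ≈ 4443.45 → 4443

N ≈ 4443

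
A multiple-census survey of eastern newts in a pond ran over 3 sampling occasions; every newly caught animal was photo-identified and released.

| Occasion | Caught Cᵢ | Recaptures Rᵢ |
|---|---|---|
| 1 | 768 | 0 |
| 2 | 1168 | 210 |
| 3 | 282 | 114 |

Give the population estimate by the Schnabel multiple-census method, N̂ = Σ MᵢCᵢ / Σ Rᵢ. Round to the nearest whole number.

Marked at large before each occasion: Mᵢ = Σⱼ<ᵢ (Cⱼ − Rⱼ) → M1=0, M2=768, M3=1726
Σ MᵢCᵢ = 0·768 + 768·1168 + 1726·282 = 0 + 897024 + 486732 = 1383756
Σ Rᵢ = 0 + 210 + 114 = 324
N̂ = 1383756 / 324 ≈ 4270.9 → 4271

N ≈ 4271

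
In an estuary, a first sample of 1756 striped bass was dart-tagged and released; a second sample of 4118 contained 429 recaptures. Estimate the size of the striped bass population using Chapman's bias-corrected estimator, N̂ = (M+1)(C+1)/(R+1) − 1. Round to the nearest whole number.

N ≈ 16,829

N̂ = (1756+1)(4118+1)/(429+1) − 1 = 1757·4119/430 − 1
= 7237083/430 − 1 ≈ 16830.4 − 1 ≈ 16829.4 → 16829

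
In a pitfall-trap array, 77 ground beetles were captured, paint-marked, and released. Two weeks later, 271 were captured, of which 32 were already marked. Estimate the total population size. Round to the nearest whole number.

N = (77 × 271) / 32 = 20867 / 32 ≈ 652.1 → 652

N ≈ 652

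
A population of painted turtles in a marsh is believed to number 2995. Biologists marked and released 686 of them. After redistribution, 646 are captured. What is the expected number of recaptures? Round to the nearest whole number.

Expected recaptures E[R] = M·C / N.
E[R] = 686 × 646 / 2995 = 443156 / 2995 ≈ 148.0 → 148

expected recaptures ≈ 148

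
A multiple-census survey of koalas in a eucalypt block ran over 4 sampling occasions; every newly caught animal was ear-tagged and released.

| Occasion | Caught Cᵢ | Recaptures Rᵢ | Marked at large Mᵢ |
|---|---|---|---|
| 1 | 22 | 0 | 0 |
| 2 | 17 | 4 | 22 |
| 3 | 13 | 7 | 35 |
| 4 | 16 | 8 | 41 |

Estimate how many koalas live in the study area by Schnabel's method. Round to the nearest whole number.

N ≈ 78

Σ MᵢCᵢ = 0·22 + 22·17 + 35·13 + 41·16 = 0 + 374 + 455 + 656 = 1485
Σ Rᵢ = 0 + 4 + 7 + 8 = 19
N̂ = 1485 / 19 ≈ 78.2 → 78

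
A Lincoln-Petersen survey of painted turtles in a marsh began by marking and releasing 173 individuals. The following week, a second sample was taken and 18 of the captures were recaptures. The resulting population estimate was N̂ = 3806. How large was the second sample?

From N = M·C/R: C = N·R / M = 3806·18 / 173 = 68508 / 173 = 396.

C = 396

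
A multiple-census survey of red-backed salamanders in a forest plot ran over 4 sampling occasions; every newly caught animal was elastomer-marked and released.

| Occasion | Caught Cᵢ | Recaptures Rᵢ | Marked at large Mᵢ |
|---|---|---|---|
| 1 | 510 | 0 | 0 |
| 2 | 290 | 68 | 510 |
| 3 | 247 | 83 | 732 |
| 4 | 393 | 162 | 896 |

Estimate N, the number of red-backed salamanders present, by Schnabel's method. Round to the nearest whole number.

Σ MᵢCᵢ = 0·510 + 510·290 + 732·247 + 896·393 = 0 + 147900 + 180804 + 352128 = 680832
Σ Rᵢ = 0 + 68 + 83 + 162 = 313
N̂ = 680832 / 313 ≈ 2175.2 → 2175

N ≈ 2175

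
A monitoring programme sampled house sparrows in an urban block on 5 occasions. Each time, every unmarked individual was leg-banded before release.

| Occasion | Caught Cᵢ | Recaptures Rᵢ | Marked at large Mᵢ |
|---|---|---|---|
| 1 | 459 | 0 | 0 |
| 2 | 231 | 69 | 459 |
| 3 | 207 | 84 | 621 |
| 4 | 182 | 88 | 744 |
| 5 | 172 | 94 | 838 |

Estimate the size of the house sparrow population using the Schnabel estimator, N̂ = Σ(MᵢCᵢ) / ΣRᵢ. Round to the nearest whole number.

Σ MᵢCᵢ = 0·459 + 459·231 + 621·207 + 744·182 + 838·172 = 0 + 106029 + 128547 + 135408 + 144136 = 514120
Σ Rᵢ = 0 + 69 + 84 + 88 + 94 = 335
N̂ = 514120 / 335 ≈ 1534.7 → 1535

N ≈ 1535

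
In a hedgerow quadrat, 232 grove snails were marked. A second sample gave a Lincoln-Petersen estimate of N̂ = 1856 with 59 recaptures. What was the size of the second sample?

From N = M·C/R: C = N·R / M = 1856·59 / 232 = 109504 / 232 = 472.

C = 472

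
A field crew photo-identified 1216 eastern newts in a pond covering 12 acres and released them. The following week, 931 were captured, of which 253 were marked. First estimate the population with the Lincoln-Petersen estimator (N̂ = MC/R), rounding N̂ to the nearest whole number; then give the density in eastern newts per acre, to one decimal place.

N̂ = 1216·931/253 = 1132096/253 ≈ 4474.7 → 4475
Density = N̂ / area = 4475 / 12 ≈ 372.92 → 372.9 per acre

density ≈ 372.9 eastern newts per acre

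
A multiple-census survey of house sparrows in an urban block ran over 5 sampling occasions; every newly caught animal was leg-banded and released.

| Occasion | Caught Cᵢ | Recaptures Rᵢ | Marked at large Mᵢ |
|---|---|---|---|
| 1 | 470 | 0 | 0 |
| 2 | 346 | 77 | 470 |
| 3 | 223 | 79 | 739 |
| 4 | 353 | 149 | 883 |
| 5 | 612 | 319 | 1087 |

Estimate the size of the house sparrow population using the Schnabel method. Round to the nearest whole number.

N ≈ 2090

Σ MᵢCᵢ = 0·470 + 470·346 + 739·223 + 883·353 + 1087·612 = 0 + 162620 + 164797 + 311699 + 665244 = 1304360
Σ Rᵢ = 0 + 77 + 79 + 149 + 319 = 624
N̂ = 1304360 / 624 ≈ 2090.3 → 2090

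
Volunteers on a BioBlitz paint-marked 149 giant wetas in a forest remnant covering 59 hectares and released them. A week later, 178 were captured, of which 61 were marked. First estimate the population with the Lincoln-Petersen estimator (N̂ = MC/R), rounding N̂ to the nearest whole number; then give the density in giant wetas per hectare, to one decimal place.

density ≈ 7.4 giant wetas per hectare

N̂ = 149·178/61 = 26522/61 ≈ 434.8 → 435
Density = N̂ / area = 435 / 59 ≈ 7.37 → 7.4 per hectare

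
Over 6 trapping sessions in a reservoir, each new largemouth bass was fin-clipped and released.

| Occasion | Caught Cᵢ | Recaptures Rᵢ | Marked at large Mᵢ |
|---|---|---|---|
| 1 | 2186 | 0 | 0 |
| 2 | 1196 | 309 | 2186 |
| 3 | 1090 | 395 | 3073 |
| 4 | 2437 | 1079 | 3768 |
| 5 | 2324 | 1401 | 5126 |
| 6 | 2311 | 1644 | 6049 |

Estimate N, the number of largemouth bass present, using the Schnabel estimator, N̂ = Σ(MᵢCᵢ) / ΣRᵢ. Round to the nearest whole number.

Σ MᵢCᵢ = 0·2186 + 2186·1196 + 3073·1090 + 3768·2437 + 5126·2324 + 6049·2311 = 0 + 2614456 + 3349570 + 9182616 + 11912824 + 13979239 = 41038705
Σ Rᵢ = 0 + 309 + 395 + 1079 + 1401 + 1644 = 4828
N̂ = 41038705 / 4828 ≈ 8500.1 → 8500

N ≈ 8500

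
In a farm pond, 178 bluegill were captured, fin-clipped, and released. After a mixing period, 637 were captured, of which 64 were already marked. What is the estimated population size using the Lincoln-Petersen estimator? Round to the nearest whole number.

N ≈ 1772

If marked individuals mix randomly, R/C ≈ M/N, giving N ≈ M·C/R.
N = (178 × 637) / 64 = 113386 / 64 ≈ 1771.7 → 1772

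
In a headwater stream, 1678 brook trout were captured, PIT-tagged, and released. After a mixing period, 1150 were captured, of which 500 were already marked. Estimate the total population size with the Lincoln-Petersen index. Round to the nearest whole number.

If marked individuals mix randomly, R/C ≈ M/N, giving N ≈ M·C/R.
N = (1678 × 1150) / 500 = 1929700 / 500 ≈ 3859.4 → 3859

N ≈ 3859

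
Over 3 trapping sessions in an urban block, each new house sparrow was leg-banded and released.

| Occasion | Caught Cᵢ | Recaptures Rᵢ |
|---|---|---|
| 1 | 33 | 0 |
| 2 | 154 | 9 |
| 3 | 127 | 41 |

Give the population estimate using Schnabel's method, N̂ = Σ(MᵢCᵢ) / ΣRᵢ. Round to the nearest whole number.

Marked at large before each occasion: Mᵢ = Σⱼ<ᵢ (Cⱼ − Rⱼ) → M1=0, M2=33, M3=178
Σ MᵢCᵢ = 0·33 + 33·154 + 178·127 = 0 + 5082 + 22606 = 27688
Σ Rᵢ = 0 + 9 + 41 = 50
N̂ = 27688 / 50 ≈ 553.8 → 554

N ≈ 554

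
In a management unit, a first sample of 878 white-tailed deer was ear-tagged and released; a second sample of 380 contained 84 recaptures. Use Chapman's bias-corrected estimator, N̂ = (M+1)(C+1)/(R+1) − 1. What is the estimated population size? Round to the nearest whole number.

N ≈ 3939

N̂ = (878+1)(380+1)/(84+1) − 1 = 879·381/85 − 1
= 334899/85 − 1 ≈ 3940.0 − 1 ≈ 3939.0 → 3939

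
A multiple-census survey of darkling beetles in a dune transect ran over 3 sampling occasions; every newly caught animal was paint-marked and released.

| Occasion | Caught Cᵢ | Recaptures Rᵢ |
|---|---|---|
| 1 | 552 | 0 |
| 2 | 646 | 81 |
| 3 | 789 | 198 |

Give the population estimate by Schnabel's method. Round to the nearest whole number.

Marked at large before each occasion: Mᵢ = Σⱼ<ᵢ (Cⱼ − Rⱼ) → M1=0, M2=552, M3=1117
Σ MᵢCᵢ = 0·552 + 552·646 + 1117·789 = 0 + 356592 + 881313 = 1237905
Σ Rᵢ = 0 + 81 + 198 = 279
N̂ = 1237905 / 279 ≈ 4436.9 → 4437

N ≈ 4437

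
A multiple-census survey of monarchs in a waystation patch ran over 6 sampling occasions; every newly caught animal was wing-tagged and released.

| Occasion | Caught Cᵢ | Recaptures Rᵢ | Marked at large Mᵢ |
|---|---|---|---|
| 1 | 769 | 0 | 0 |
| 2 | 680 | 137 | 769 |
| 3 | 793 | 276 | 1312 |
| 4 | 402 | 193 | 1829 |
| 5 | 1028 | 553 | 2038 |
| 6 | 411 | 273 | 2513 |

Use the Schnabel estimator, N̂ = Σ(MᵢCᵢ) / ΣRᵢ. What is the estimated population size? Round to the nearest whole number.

N ≈ 3789

Σ MᵢCᵢ = 0·769 + 769·680 + 1312·793 + 1829·402 + 2038·1028 + 2513·411 = 0 + 522920 + 1040416 + 735258 + 2095064 + 1032843 = 5426501
Σ Rᵢ = 0 + 137 + 276 + 193 + 553 + 273 = 1432
N̂ = 5426501 / 1432 ≈ 3789.46 → 3789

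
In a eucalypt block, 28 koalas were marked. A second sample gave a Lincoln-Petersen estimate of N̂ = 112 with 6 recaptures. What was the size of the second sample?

From N = M·C/R: C = N·R / M = 112·6 / 28 = 672 / 28 = 24.

C = 24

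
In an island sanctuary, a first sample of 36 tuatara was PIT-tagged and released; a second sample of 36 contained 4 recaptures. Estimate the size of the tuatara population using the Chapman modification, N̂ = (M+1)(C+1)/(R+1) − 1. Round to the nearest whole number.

N̂ = (36+1)(36+1)/(4+1) − 1 = 37·37/5 − 1
= 1369/5 − 1 ≈ 273.8 − 1 ≈ 272.8 → 273

N ≈ 273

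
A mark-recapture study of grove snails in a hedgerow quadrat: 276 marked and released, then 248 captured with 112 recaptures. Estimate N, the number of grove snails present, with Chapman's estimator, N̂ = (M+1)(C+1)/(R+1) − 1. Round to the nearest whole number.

N̂ = (276+1)(248+1)/(112+1) − 1 = 277·249/113 − 1
= 68973/113 − 1 ≈ 610.4 − 1 ≈ 609.4 → 609

N ≈ 609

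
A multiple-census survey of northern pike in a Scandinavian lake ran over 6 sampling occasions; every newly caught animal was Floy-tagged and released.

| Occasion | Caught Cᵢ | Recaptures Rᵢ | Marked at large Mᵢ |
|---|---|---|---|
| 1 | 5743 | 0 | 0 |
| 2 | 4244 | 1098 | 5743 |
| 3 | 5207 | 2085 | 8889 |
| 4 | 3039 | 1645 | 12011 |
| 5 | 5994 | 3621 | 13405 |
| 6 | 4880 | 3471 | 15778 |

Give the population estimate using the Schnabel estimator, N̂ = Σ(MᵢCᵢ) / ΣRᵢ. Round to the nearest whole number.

Σ MᵢCᵢ = 0·5743 + 5743·4244 + 8889·5207 + 12011·3039 + 13405·5994 + 15778·4880 = 0 + 24373292 + 46285023 + 36501429 + 80349570 + 76996640 = 264505954
Σ Rᵢ = 0 + 1098 + 2085 + 1645 + 3621 + 3471 = 11920
N̂ = 264505954 / 11920 ≈ 22190.1 → 22190

N ≈ 22,190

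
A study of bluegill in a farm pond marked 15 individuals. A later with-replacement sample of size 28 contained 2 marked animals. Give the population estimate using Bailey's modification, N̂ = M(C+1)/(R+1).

N = 145

N̂ = 15·(28+1)/(2+1) = 15·29/3 = 435/3 = 145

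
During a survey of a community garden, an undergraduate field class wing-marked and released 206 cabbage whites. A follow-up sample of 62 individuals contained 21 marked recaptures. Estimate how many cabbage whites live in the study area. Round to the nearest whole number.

N ≈ 608

N = (206 × 62) / 21 = 12772 / 21 ≈ 608.2 → 608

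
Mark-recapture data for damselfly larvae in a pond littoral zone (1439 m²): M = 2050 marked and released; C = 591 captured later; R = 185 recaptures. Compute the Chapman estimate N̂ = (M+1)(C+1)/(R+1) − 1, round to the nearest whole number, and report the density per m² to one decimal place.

density ≈ 4.5 damselfly larvae per m²

N̂ = 2051·592/186 − 1 = 1214192/186 − 1 ≈ 6526.9 → 6527
Density = N̂ / area = 6527 / 1439 ≈ 4.54 → 4.5 per m²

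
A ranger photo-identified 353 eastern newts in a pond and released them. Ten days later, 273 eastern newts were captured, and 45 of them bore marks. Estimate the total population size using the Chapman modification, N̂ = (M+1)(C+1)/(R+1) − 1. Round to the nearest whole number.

N ≈ 2108

N̂ = (353+1)(273+1)/(45+1) − 1 = 354·274/46 − 1
= 96996/46 − 1 ≈ 2108.6 − 1 ≈ 2107.6 → 2108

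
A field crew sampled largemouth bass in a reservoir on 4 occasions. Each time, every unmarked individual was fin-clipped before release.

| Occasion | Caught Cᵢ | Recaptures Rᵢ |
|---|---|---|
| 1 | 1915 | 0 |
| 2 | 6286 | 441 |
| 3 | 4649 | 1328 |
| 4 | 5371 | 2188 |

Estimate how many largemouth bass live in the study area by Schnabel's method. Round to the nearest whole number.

Marked at large before each occasion: Mᵢ = Σⱼ<ᵢ (Cⱼ − Rⱼ) → M1=0, M2=1915, M3=7760, M4=11081
Σ MᵢCᵢ = 0·1915 + 1915·6286 + 7760·4649 + 11081·5371 = 0 + 12037690 + 36076240 + 59516051 = 107629981
Σ Rᵢ = 0 + 441 + 1328 + 2188 = 3957
N̂ = 107629981 / 3957 ≈ 27199.9 → 27200

N ≈ 27,200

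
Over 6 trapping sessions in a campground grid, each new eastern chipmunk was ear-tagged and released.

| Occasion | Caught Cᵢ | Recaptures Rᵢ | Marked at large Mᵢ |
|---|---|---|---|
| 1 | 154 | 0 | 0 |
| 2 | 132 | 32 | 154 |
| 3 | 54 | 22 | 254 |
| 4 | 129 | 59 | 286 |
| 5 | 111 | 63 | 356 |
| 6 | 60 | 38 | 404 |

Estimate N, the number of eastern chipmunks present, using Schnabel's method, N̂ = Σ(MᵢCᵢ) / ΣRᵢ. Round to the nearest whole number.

Σ MᵢCᵢ = 0·154 + 154·132 + 254·54 + 286·129 + 356·111 + 404·60 = 0 + 20328 + 13716 + 36894 + 39516 + 24240 = 134694
Σ Rᵢ = 0 + 32 + 22 + 59 + 63 + 38 = 214
N̂ = 134694 / 214 ≈ 629.4 → 629

N ≈ 629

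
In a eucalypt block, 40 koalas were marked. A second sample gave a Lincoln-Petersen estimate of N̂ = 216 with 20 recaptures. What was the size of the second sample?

C = 108

From N = M·C/R: C = N·R / M = 216·20 / 40 = 4320 / 40 = 108.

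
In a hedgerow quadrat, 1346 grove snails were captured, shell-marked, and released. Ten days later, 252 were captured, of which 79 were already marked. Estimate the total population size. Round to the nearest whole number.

The marked fraction in the recapture sample should equal the marked fraction in the population: 79/252 = 1346/N.
N = (1346 × 252) / 79 = 339192 / 79 ≈ 4293.6 → 4294

N ≈ 4294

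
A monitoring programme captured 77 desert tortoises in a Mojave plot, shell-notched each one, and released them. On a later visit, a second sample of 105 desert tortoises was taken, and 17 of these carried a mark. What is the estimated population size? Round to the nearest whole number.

N ≈ 476

The marked fraction in the recapture sample should equal the marked fraction in the population: 17/105 = 77/N.
N = (77 × 105) / 17 = 8085 / 17 ≈ 475.6 → 476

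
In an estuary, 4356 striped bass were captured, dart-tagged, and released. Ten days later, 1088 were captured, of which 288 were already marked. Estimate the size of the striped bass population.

The marked fraction in the recapture sample should equal the marked fraction in the population: 288/1088 = 4356/N.
N = (4356 × 1088) / 288 = 4739328 / 288 = 16456

N = 16,456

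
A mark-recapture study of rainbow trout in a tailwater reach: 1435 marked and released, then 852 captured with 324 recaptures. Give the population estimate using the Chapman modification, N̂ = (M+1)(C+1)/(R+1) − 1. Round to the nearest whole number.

N̂ = (1435+1)(852+1)/(324+1) − 1 = 1436·853/325 − 1
= 1224908/325 − 1 ≈ 3768.9 − 1 ≈ 3767.9 → 3768

N ≈ 3768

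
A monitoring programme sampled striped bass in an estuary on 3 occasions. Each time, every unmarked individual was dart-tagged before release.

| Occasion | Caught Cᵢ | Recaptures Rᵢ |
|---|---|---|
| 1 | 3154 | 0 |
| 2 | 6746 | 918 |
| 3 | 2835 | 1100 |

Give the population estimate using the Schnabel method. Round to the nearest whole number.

Marked at large before each occasion: Mᵢ = Σⱼ<ᵢ (Cⱼ − Rⱼ) → M1=0, M2=3154, M3=8982
Σ MᵢCᵢ = 0·3154 + 3154·6746 + 8982·2835 = 0 + 21276884 + 25463970 = 46740854
Σ Rᵢ = 0 + 918 + 1100 = 2018
N̂ = 46740854 / 2018 ≈ 23162.0 → 23162

N ≈ 23,162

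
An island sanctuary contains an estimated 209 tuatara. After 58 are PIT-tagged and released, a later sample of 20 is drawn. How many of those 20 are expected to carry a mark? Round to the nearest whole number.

The marked fraction of the population is 58/209, so in a sample of 20 expect C·(M/N) marked.
E[R] = 58 × 20 / 209 = 1160 / 209 ≈ 5.6 → 6

expected recaptures ≈ 6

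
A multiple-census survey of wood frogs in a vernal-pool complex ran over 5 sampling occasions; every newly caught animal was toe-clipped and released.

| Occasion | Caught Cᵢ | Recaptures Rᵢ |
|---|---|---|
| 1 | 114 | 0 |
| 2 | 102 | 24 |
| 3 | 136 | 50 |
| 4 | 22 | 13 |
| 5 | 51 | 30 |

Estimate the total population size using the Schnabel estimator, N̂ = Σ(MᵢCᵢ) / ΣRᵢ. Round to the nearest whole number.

N ≈ 500

Marked at large before each occasion: Mᵢ = Σⱼ<ᵢ (Cⱼ − Rⱼ) → M1=0, M2=114, M3=192, M4=278, M5=287
Σ MᵢCᵢ = 0·114 + 114·102 + 192·136 + 278·22 + 287·51 = 0 + 11628 + 26112 + 6116 + 14637 = 58493
Σ Rᵢ = 0 + 24 + 50 + 13 + 30 = 117
N̂ = 58493 / 117 ≈ 499.9 → 500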